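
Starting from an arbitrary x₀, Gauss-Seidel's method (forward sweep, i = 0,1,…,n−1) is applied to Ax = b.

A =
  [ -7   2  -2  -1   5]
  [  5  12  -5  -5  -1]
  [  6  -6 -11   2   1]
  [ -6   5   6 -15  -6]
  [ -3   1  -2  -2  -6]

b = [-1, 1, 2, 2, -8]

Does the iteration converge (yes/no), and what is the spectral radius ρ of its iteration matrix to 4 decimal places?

Write A = D+L+U with D = diag(-7, 12, -11, -15, -6).
T_GS = -(D+L)⁻¹U: row 0 first, T[0,2] = -(-2)/(-7) = -0.2857; later rows by forward substitution.
  T[0,:] = [+0.0000, +0.2857, -0.2857, -0.1429, +0.7143]
  T[1,:] = [+0.0000, -0.1190, +0.5357, +0.4762, -0.2143]
  T[2,:] = [+0.0000, +0.2208, -0.4481, -0.1558, +0.5974]
  T[3,:] = [+0.0000, -0.0657, +0.1136, +0.1535, -0.5182]
  T[4,:] = [+0.0000, -0.2144, +0.3436, +0.1516, -0.4193]
|eigenvalues of T|: 0.9415, 0.2116, 0.1474, 0.1474, 0.0000.
ρ(T) = max|λ| = 0.9415; 0.9415 < 1: convergent.

yes, ρ = 0.9415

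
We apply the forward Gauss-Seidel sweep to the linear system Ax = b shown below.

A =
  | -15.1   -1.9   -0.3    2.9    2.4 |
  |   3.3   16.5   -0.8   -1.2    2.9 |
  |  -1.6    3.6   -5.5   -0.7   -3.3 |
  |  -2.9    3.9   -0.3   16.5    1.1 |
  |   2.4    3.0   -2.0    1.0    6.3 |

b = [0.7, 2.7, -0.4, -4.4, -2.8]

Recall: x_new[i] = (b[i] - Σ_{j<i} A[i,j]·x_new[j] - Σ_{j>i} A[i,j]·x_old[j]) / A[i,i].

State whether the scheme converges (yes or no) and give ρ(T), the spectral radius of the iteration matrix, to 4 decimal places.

yes, ρ = 0.2354

Let D = diag(-15.1, 16.5, -5.5, 16.5, 6.3); L, U the strict triangles.
T_GS = -(D+L)⁻¹U: row 0 first, T[0,1] = -(-1.9)/(-15.1) = -0.1258; later rows by forward substitution.
  T[0,:] = [+0.0000 -0.1258 -0.0199 +0.1921 +0.1589]
  T[1,:] = [+0.0000 +0.0252 +0.0525 +0.0343 -0.2075]
  T[2,:] = [+0.0000 +0.0531 +0.0401 -0.1607 -0.7821]
  T[3,:] = [+0.0000 -0.0271 -0.0152 +0.0227 -0.0039]
  T[4,:] = [+0.0000 +0.0571 -0.0023 -0.1441 -0.2094]
eigenvalue magnitudes: 0.2354, 0.1246, 0.1246, 0.0054, 0.0000.
ρ = 0.2354; 0.2354 < 1, so it converges for any x₀.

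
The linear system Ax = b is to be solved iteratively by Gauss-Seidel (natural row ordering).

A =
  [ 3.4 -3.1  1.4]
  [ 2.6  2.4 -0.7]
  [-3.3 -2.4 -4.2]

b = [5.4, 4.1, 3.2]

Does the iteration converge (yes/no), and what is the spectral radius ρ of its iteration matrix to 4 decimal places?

yes, ρ = 0.8358

Split A = D + L + U, D = diag(3.4, 2.4, -4.2).
Gauss-Seidel: T = -(D+L)⁻¹U, row 0 first, T[0,2] = -(1.4)/(3.4) = -0.4118; later rows by forward substitution.
  T[0,:] = [+0.0000 +0.9118 -0.4118]
  T[1,:] = [+0.0000 -0.9877 +0.7377]
  T[2,:] = [+0.0000 -0.1520 -0.0980]
|λ(T)| sorted: 0.8358, 0.2500, 0.0000.
spectral radius ρ = 0.8358; 0.8358 < 1: convergent.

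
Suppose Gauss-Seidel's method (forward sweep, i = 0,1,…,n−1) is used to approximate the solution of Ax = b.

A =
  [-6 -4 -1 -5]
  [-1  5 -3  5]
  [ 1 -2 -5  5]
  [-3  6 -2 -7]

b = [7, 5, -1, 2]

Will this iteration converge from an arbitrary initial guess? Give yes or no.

Diagonal D = diag(-6, 5, -5, -7); L, U strict lower/upper.
GS T = -(D+L)⁻¹U: row 0 first, T[0,3] = -(-5)/(-6) = -0.8333; later rows by forward substitution.
  T[0,:] = [+0.0000 -0.6667 -0.1667 -0.8333]
  T[1,:] = [+0.0000 -0.1333 +0.5667 -1.1667]
  T[2,:] = [+0.0000 -0.0800 -0.2600 +1.3000]
  T[3,:] = [+0.0000 +0.1943 +0.6314 -1.0143]
eigenvalue magnitudes: 1.4026, 0.3521, 0.3471, 0.0000.
spectral radius ρ = 1.4026; 1.4026 > 1 ⇒ diverges.

no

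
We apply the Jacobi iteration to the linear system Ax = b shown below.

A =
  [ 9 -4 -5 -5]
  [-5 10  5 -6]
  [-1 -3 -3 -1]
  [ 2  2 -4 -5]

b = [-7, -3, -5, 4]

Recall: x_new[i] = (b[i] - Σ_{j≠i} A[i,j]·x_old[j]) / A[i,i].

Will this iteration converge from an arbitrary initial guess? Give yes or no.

no

Write A = D+L+U with D = diag(9, 10, -3, -5).
T_J = -D⁻¹(L+U): T[3,2] = -(-4)/(-5) = -0.8000; T[3,3] = 0.
  T[0,:] = [+0.0000 +0.4444 +0.5556 +0.5556]
  T[1,:] = [+0.5000 +0.0000 -0.5000 +0.6000]
  T[2,:] = [-0.3333 -1.0000 +0.0000 -0.3333]
  T[3,:] = [+0.4000 +0.4000 -0.8000 +0.0000]
moduli |λ_i(T)| = 1.3334, 0.6980, 0.4979, 0.1375.
ρ = 1.3334; 1.3334 > 1, so it fails to converge.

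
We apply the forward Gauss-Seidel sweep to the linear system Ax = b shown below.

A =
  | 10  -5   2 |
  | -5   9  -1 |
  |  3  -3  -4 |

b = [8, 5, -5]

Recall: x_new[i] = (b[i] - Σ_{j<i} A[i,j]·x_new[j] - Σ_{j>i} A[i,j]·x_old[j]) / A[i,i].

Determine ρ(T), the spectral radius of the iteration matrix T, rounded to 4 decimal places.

0.2778

A = D + L + U where D = diag(10, 9, -4).
T_GS = -(D+L)⁻¹U: row 0 first, T[0,1] = -(-5)/(10) = +0.5000; later rows by forward substitution.
  T[0,:] = [+0.0000 +0.5000 -0.2000]
  T[1,:] = [+0.0000 +0.2778 +0.0000]
  T[2,:] = [+0.0000 +0.1667 -0.1500]
|eigenvalues of T|: 0.2778, 0.1500, 0.0000.
ρ(T) = max|λ| = 0.2778; 0.2778 < 1 ⇒ converges.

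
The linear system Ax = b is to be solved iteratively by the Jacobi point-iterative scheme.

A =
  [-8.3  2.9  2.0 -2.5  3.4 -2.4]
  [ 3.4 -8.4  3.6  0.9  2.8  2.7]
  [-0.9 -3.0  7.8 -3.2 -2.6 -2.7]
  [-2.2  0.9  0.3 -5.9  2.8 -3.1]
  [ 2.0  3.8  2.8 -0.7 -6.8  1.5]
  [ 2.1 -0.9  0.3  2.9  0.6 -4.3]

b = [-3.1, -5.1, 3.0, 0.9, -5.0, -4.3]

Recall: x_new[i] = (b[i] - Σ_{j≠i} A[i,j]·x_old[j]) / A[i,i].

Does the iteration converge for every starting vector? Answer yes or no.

Split A = D + L + U, D = diag(-8.3, -8.4, 7.8, -5.9, -6.8, -4.3).
T_J = -D⁻¹(L+U): T[3,5] = -(-3.1)/(-5.9) = -0.5254; T[3,3] = 0.
  T[0,:] = [+0.0000 +0.3494 +0.2410 -0.3012 +0.4096 -0.2892]
  T[1,:] = [+0.4048 +0.0000 +0.4286 +0.1071 +0.3333 +0.3214]
  T[2,:] = [+0.1154 +0.3846 +0.0000 +0.4103 +0.3333 +0.3462]
  T[3,:] = [-0.3729 +0.1525 +0.0508 +0.0000 +0.4746 -0.5254]
  T[4,:] = [+0.2941 +0.5588 +0.4118 -0.1029 +0.0000 +0.2206]
  T[5,:] = [+0.4884 -0.2093 +0.0698 +0.6744 +0.1395 +0.0000]
eigenvalue magnitudes: 1.1587, 0.8186, 0.8186, 0.4181, 0.3444, 0.2305.
spectral radius ρ = 1.1587; 1.1587 > 1: divergent.

no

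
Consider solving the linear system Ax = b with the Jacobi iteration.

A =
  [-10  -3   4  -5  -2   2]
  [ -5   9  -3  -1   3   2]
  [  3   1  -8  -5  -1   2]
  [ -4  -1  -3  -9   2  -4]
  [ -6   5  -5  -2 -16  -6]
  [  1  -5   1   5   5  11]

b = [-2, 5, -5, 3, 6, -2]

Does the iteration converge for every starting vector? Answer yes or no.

no

Split A = D + L + U, D = diag(-10, 9, -8, -9, -16, 11).
Jacobi T = -D⁻¹(L+U): T[0,3] = -(-5)/(-10) = -0.5000; T[0,0] = 0.
  T[0,:] = [+0.0000  -0.3000  +0.4000  -0.5000  -0.2000  +0.2000]
  T[1,:] = [+0.5556  +0.0000  +0.3333  +0.1111  -0.3333  -0.2222]
  T[2,:] = [+0.3750  +0.1250  +0.0000  -0.6250  -0.1250  +0.2500]
  T[3,:] = [-0.4444  -0.1111  -0.3333  +0.0000  +0.2222  -0.4444]
  T[4,:] = [-0.3750  +0.3125  -0.3125  -0.1250  +0.0000  -0.3750]
  T[5,:] = [-0.0909  +0.4545  -0.0909  -0.4545  -0.4545  +0.0000]
|roots of det(T-λI)|: 1.1791, 0.7176, 0.6231, 0.6231, 0.3395, 0.1127.
spectral radius ρ = 1.1791; 1.1791 > 1: divergent.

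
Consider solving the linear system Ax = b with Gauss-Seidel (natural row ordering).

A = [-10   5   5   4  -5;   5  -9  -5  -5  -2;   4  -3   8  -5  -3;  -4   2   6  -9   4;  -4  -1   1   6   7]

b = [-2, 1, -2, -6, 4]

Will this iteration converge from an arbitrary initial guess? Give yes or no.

no

Write A = D+L+U with D = diag(-10, -9, 8, -9, 7).
GS T = -(D+L)⁻¹U: row 0 first, T[0,4] = -(-5)/(-10) = -0.5000; later rows by forward substitution.
  T[0,:] = [+0.0000 +0.5000 +0.5000 +0.4000 -0.5000]
  T[1,:] = [+0.0000 +0.2778 -0.2778 -0.3333 -0.5000]
  T[2,:] = [+0.0000 -0.1458 -0.3542 +0.3000 +0.4375]
  T[3,:] = [+0.0000 -0.2577 -0.5201 -0.0519 +0.8472]
  T[4,:] = [+0.0000 +0.5671 +0.7424 +0.1825 -1.1458]
|roots of det(T-λI)|: 1.3563, 0.3314, 0.3314, 0.2960, 0.0000.
spectral radius ρ = 1.3563; 1.3563 > 1, so it fails to converge.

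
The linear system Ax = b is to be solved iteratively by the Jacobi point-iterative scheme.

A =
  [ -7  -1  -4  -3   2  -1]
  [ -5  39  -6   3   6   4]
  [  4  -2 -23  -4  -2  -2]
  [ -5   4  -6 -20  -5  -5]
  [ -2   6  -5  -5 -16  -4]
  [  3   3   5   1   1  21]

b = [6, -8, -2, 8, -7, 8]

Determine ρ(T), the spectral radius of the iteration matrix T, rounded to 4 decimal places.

0.5966

Diagonal D = diag(-7, 39, -23, -20, -16, 21); L, U strict lower/upper.
Jacobi T = -D⁻¹(L+U): T[1,0] = -(-5)/(39) = +0.1282; T[1,1] = 0.
  T[0,:] = [+0.0000, -0.1429, -0.5714, -0.4286, +0.2857, -0.1429]
  T[1,:] = [+0.1282, +0.0000, +0.1538, -0.0769, -0.1538, -0.1026]
  T[2,:] = [+0.1739, -0.0870, +0.0000, -0.1739, -0.0870, -0.0870]
  T[3,:] = [-0.2500, +0.2000, -0.3000, +0.0000, -0.2500, -0.2500]
  T[4,:] = [-0.1250, +0.3750, -0.3125, -0.3125, +0.0000, -0.2500]
  T[5,:] = [-0.1429, -0.1429, -0.2381, -0.0476, -0.0476, +0.0000]
|eigenvalues of T|: 0.5966, 0.4079, 0.4079, 0.3861, 0.1031, 0.0464.
spectral radius ρ = 0.5966; 0.5966 < 1, so it converges for any x₀.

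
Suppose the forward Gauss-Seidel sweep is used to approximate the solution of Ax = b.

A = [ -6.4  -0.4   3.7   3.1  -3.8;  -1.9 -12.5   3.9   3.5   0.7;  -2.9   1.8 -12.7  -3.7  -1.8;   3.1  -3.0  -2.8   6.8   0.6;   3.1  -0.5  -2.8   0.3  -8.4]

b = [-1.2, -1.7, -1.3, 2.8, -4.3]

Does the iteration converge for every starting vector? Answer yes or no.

Diagonal D = diag(-6.4, -12.5, -12.7, 6.8, -8.4); L, U strict lower/upper.
GS T = -(D+L)⁻¹U: row 0 first, T[0,1] = -(-0.4)/(-6.4) = -0.0625; later rows by forward substitution.
  T[0,:] = [+0.0000 -0.0625 +0.5781 +0.4844 -0.5938]
  T[1,:] = [+0.0000 +0.0095 +0.2241 +0.2064 +0.1462]
  T[2,:] = [+0.0000 +0.0156 -0.1002 -0.3727 +0.0146]
  T[3,:] = [+0.0000 +0.0391 -0.2060 -0.2832 +0.2530]
  T[4,:] = [+0.0000 -0.0274 +0.2261 +0.2806 -0.2237]
moduli |λ_i(T)| = 0.6798, 0.0951, 0.0951, 0.0301, 0.0000.
ρ(T) = max|λ| = 0.6798; 0.6798 < 1 ⇒ converges.

yes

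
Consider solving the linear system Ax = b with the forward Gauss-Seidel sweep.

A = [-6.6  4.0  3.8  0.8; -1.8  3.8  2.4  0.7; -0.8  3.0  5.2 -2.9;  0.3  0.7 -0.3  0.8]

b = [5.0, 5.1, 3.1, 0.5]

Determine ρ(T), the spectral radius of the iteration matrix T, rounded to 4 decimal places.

Diagonal D = diag(-6.6, 3.8, 5.2, 0.8); L, U strict lower/upper.
T_GS = -(D+L)⁻¹U: row 0 first, T[0,3] = -(0.8)/(-6.6) = +0.1212; later rows by forward substitution.
  T[0,:] = [+0.0000  +0.6061  +0.5758  +0.1212]
  T[1,:] = [+0.0000  +0.2871  -0.3589  -0.1268]
  T[2,:] = [+0.0000  -0.0724  +0.2956  +0.6495]
  T[3,:] = [+0.0000  -0.5056  +0.2089  +0.3090]
eigenvalue magnitudes: 0.9406, 0.2917, 0.2917, 0.0000.
ρ(T) = max|λ| = 0.9406; 0.9406 < 1 ⇒ converges.

0.9406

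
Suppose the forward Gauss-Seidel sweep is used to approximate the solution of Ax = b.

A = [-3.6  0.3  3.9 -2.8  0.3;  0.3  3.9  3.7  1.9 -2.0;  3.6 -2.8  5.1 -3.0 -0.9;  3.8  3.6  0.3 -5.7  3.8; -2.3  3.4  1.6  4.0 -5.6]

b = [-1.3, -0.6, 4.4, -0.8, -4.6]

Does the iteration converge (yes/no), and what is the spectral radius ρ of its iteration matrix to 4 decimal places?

no, ρ = 1.6706

A = D + L + U where D = diag(-3.6, 3.9, 5.1, -5.7, -5.6).
Gauss-Seidel: T = -(D+L)⁻¹U, row 0 first, T[0,1] = -(0.3)/(-3.6) = +0.0833; later rows by forward substitution.
  T[0,:] = [+0.0000, +0.0833, +1.0833, -0.7778, +0.0833]
  T[1,:] = [+0.0000, -0.0064, -1.0321, -0.4274, +0.5064]
  T[2,:] = [+0.0000, -0.0623, -1.3313, +0.9026, +0.3957]
  T[3,:] = [+0.0000, +0.0482, +0.0003, -0.7409, +1.0629]
  T[4,:] = [+0.0000, -0.0215, -1.4517, -0.2114, +1.1455]
|eigenvalues of T|: 1.6706, 0.7793, 0.7793, 0.0126, 0.0000.
ρ(T) = max|λ| = 1.6706; 1.6706 > 1: divergent.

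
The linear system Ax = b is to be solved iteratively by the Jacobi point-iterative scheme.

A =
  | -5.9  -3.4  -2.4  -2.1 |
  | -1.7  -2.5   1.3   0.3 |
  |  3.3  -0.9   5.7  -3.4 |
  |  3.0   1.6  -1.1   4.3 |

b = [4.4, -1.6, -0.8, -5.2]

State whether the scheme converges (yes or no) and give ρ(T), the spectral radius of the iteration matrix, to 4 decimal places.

no, ρ = 1.1407

Let D = diag(-5.9, -2.5, 5.7, 4.3); L, U the strict triangles.
Jacobi T = -D⁻¹(L+U): T[3,1] = -(1.6)/(4.3) = -0.3721; T[3,3] = 0.
  T[0,:] = [+0.0000  -0.5763  -0.4068  -0.3559]
  T[1,:] = [-0.6800  +0.0000  +0.5200  +0.1200]
  T[2,:] = [-0.5789  +0.1579  +0.0000  +0.5965]
  T[3,:] = [-0.6977  -0.3721  +0.2558  +0.0000]
|λ(T)| sorted: 1.1407, 0.8309, 0.3693, 0.0595.
ρ(T) = max|λ| = 1.1407; 1.1407 > 1: divergent.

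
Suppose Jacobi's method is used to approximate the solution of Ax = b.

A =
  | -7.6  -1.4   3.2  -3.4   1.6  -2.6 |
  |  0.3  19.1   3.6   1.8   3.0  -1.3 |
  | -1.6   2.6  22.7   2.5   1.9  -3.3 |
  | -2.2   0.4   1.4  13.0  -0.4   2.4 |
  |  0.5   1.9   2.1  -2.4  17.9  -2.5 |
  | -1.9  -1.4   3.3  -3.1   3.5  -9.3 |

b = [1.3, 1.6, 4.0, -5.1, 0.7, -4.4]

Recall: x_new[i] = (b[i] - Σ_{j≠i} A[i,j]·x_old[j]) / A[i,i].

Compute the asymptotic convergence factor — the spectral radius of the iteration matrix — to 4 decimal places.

Split A = D + L + U, D = diag(-7.6, 19.1, 22.7, 13, 17.9, -9.3).
T_J = -D⁻¹(L+U): T[0,4] = -(1.6)/(-7.6) = +0.2105; T[0,0] = 0.
  T[0,:] = [+0.0000 -0.1842 +0.4211 -0.4474 +0.2105 -0.3421]
  T[1,:] = [-0.0157 +0.0000 -0.1885 -0.0942 -0.1571 +0.0681]
  T[2,:] = [+0.0705 -0.1145 +0.0000 -0.1101 -0.0837 +0.1454]
  T[3,:] = [+0.1692 -0.0308 -0.1077 +0.0000 +0.0308 -0.1846]
  T[4,:] = [-0.0279 -0.1061 -0.1173 +0.1341 +0.0000 +0.1397]
  T[5,:] = [-0.2043 -0.1505 +0.3548 -0.3333 +0.3763 +0.0000]
|λ(T)| sorted: 0.5014, 0.2942, 0.2632, 0.2632, 0.1694, 0.1694.
ρ = 0.5014; 0.5014 < 1, so it converges for any x₀.

0.5014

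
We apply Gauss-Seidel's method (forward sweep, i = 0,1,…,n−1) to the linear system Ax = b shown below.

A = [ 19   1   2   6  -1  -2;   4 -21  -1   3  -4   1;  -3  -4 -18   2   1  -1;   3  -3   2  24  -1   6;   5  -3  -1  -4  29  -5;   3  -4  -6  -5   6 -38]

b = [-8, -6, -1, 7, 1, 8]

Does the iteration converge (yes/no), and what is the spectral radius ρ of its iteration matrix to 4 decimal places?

Diagonal D = diag(19, -21, -18, 24, 29, -38); L, U strict lower/upper.
Gauss-Seidel: T = -(D+L)⁻¹U, row 0 first, T[0,4] = -(-1)/(19) = +0.0526; later rows by forward substitution.
  T[0,:] = [+0.0000  -0.0526  -0.1053  -0.3158  +0.0526  +0.1053]
  T[1,:] = [+0.0000  -0.0100  -0.0677  +0.0827  -0.1805  +0.0677]
  T[2,:] = [+0.0000  +0.0110  +0.0326  +0.1454  +0.0869  -0.0881]
  T[3,:] = [+0.0000  +0.0044  +0.0020  +0.0377  +0.0053  -0.2474]
  T[4,:] = [+0.0000  +0.0090  +0.0125  +0.0732  -0.0240  +0.1241]
  T[5,:] = [+0.0000  -0.0040  -0.0046  -0.0500  +0.0049  +0.0672]
|λ(T)| sorted: 0.1702, 0.0657, 0.0254, 0.0236, 0.0236, 0.0000.
ρ = 0.1702; 0.1702 < 1: convergent.

yes, ρ = 0.1702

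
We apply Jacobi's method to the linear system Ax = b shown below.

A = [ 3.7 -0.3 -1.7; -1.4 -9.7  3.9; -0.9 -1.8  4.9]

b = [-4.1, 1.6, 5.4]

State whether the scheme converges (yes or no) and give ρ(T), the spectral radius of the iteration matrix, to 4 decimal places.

yes, ρ = 0.5066

Split A = D + L + U, D = diag(3.7, -9.7, 4.9).
T_J = -D⁻¹(L+U): T[0,2] = -(-1.7)/(3.7) = +0.4595; T[0,0] = 0.
  T[0,:] = [+0.0000  +0.0811  +0.4595]
  T[1,:] = [-0.1443  +0.0000  +0.4021]
  T[2,:] = [+0.1837  +0.3673  +0.0000]
|roots of det(T-λI)|: 0.5066, 0.4203, 0.0863.
ρ = 0.5066; 0.5066 < 1, so it converges for any x₀.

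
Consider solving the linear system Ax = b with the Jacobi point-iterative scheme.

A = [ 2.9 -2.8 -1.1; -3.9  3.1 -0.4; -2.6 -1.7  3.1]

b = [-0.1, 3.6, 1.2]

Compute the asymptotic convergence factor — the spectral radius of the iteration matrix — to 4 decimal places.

Let D = diag(2.9, 3.1, 3.1); L, U the strict triangles.
Jacobi T = -D⁻¹(L+U): T[1,2] = -(-0.4)/(3.1) = +0.1290; T[1,1] = 0.
  T[0,:] = [+0.0000  +0.9655  +0.3793]
  T[1,:] = [+1.2581  +0.0000  +0.1290]
  T[2,:] = [+0.8387  +0.5484  +0.0000]
|λ(T)| sorted: 1.3679, 1.1313, 0.2366.
ρ = 1.3679; 1.3679 > 1: divergent.

1.3679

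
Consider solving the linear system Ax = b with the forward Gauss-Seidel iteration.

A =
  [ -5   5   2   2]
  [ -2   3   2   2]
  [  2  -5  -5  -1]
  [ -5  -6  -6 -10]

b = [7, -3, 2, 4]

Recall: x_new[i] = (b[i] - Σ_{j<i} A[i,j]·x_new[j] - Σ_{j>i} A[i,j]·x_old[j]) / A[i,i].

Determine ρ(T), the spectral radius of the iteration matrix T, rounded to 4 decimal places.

1.1213

Let D = diag(-5, 3, -5, -10); L, U the strict triangles.
GS T = -(D+L)⁻¹U: row 0 first, T[0,1] = -(5)/(-5) = +1.0000; later rows by forward substitution.
  T[0,:] = [+0.0000 +1.0000 +0.4000 +0.4000]
  T[1,:] = [+0.0000 +0.6667 -0.4000 -0.4000]
  T[2,:] = [+0.0000 -0.2667 +0.5600 +0.3600]
  T[3,:] = [+0.0000 -0.7400 -0.2960 -0.1760]
moduli |λ_i(T)| = 1.1213, 0.2817, 0.2111, 0.0000.
spectral radius ρ = 1.1213; 1.1213 > 1: divergent.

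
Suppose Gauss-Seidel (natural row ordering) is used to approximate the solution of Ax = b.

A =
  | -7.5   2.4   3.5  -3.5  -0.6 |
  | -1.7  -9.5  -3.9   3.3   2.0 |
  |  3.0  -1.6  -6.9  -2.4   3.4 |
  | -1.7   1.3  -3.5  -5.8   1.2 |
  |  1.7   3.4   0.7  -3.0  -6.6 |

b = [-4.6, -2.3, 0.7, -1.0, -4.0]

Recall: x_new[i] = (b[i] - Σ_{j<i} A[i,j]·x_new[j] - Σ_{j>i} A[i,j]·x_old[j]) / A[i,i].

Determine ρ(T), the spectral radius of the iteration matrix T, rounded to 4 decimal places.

0.8968

Split A = D + L + U, D = diag(-7.5, -9.5, -6.9, -5.8, -6.6).
GS T = -(D+L)⁻¹U: row 0 first, T[0,3] = -(-3.5)/(-7.5) = -0.4667; later rows by forward substitution.
  T[0,:] = [+0.0000  +0.3200  +0.4667  -0.4667  -0.0800]
  T[1,:] = [+0.0000  -0.0573  -0.4940  +0.4309  +0.2248]
  T[2,:] = [+0.0000  +0.1524  +0.3175  -0.6506  +0.4058]
  T[3,:] = [+0.0000  -0.1986  -0.4391  +0.6260  +0.0358]
  T[4,:] = [+0.0000  +0.1594  +0.0990  -0.2518  +0.1220]
eigenvalue magnitudes: 0.8968, 0.2292, 0.1827, 0.0648, 0.0000.
ρ(T) = max|λ| = 0.8968; 0.8968 < 1 ⇒ converges.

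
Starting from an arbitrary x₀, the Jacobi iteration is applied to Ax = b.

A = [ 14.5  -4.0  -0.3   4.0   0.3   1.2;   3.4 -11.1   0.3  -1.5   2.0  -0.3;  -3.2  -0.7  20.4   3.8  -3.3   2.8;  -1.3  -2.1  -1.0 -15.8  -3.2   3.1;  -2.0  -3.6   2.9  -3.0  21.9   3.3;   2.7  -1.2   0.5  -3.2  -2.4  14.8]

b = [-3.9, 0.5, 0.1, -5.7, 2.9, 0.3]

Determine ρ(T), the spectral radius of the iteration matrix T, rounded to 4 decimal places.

Split A = D + L + U, D = diag(14.5, -11.1, 20.4, -15.8, 21.9, 14.8).
Jacobi: T = -D⁻¹(L+U), T[3,4] = -(-3.2)/(-15.8) = -0.2025; T[3,3] = 0.
  T[0,:] = [+0.0000, +0.2759, +0.0207, -0.2759, -0.0207, -0.0828]
  T[1,:] = [+0.3063, +0.0000, +0.0270, -0.1351, +0.1802, -0.0270]
  T[2,:] = [+0.1569, +0.0343, +0.0000, -0.1863, +0.1618, -0.1373]
  T[3,:] = [-0.0823, -0.1329, -0.0633, +0.0000, -0.2025, +0.1962]
  T[4,:] = [+0.0913, +0.1644, -0.1324, +0.1370, +0.0000, -0.1507]
  T[5,:] = [-0.1824, +0.0811, -0.0338, +0.2162, +0.1622, +0.0000]
|eigenvalues of T|: 0.5220, 0.3369, 0.2708, 0.2708, 0.1303, 0.1109.
ρ(T) = max|λ| = 0.5220; 0.5220 < 1: convergent.

0.5220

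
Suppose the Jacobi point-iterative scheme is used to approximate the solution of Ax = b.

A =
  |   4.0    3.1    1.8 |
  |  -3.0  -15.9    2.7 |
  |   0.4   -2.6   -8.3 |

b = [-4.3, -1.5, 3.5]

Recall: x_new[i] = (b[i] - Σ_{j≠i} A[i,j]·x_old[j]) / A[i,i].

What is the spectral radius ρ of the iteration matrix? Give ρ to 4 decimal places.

Split A = D + L + U, D = diag(4, -15.9, -8.3).
Jacobi: T = -D⁻¹(L+U), T[2,1] = -(-2.6)/(-8.3) = -0.3133; T[2,2] = 0.
  T[0,:] = [+0.0000  -0.7750  -0.4500]
  T[1,:] = [-0.1887  +0.0000  +0.1698]
  T[2,:] = [+0.0482  -0.3133  +0.0000]
moduli |λ_i(T)| = 0.3937, 0.2892, 0.2892.
spectral radius ρ = 0.3937; 0.3937 < 1: convergent.

0.3937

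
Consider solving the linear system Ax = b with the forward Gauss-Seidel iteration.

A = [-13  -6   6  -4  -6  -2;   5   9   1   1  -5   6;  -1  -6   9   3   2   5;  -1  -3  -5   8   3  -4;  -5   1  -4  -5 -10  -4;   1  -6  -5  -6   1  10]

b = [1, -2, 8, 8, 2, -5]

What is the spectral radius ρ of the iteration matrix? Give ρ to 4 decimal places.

A = D + L + U where D = diag(-13, 9, 9, 8, -10, 10).
Gauss-Seidel: T = -(D+L)⁻¹U, row 0 first, T[0,2] = -(6)/(-13) = +0.4615; later rows by forward substitution.
  T[0,:] = [+0.0000  -0.4615  +0.4615  -0.3077  -0.4615  -0.1538]
  T[1,:] = [+0.0000  +0.2564  -0.3675  +0.0598  +0.8120  -0.5812]
  T[2,:] = [+0.0000  +0.1197  -0.1937  -0.3276  +0.2678  -0.9601]
  T[3,:] = [+0.0000  +0.1132  -0.2012  -0.2208  +0.0392  -0.3373]
  T[4,:] = [+0.0000  +0.1519  -0.0894  +0.4013  +0.1853  +0.1715]
  T[5,:] = [+0.0000  +0.3126  -0.4753  -0.2698  +0.6722  -1.0329]
moduli |λ_i(T)| = 1.4711, 0.5972, 0.1250, 0.1250, 0.0187, 0.0000.
spectral radius ρ = 1.4711; 1.4711 > 1: divergent.

1.4711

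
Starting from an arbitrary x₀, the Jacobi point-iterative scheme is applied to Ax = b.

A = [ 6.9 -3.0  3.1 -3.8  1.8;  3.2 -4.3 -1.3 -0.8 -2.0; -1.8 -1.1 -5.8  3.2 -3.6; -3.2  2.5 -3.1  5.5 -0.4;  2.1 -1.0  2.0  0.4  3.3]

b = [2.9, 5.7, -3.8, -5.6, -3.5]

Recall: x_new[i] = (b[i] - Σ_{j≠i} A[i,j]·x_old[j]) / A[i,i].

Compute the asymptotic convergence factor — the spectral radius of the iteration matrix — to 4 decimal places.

1.3194

Let D = diag(6.9, -4.3, -5.8, 5.5, 3.3); L, U the strict triangles.
Jacobi T = -D⁻¹(L+U): T[2,4] = -(-3.6)/(-5.8) = -0.6207; T[2,2] = 0.
  T[0,:] = [+0.0000, +0.4348, -0.4493, +0.5507, -0.2609]
  T[1,:] = [+0.7442, +0.0000, -0.3023, -0.1860, -0.4651]
  T[2,:] = [-0.3103, -0.1897, +0.0000, +0.5517, -0.6207]
  T[3,:] = [+0.5818, -0.4545, +0.5636, +0.0000, +0.0727]
  T[4,:] = [-0.6364, +0.3030, -0.6061, -0.1212, +0.0000]
eigenvalue magnitudes: 1.3194, 0.8134, 0.8134, 0.4397, 0.1382.
ρ(T) = max|λ| = 1.3194; 1.3194 > 1: divergent.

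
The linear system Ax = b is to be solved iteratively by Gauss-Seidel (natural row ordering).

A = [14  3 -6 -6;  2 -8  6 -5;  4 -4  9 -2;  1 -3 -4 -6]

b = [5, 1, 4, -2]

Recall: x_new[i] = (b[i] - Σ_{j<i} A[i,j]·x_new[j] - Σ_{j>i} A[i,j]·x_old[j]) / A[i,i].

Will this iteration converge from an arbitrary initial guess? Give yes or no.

Write A = D+L+U with D = diag(14, -8, 9, -6).
GS T = -(D+L)⁻¹U: row 0 first, T[0,2] = -(-6)/(14) = +0.4286; later rows by forward substitution.
  T[0,:] = [+0.0000 -0.2143 +0.4286 +0.4286]
  T[1,:] = [+0.0000 -0.0536 +0.8571 -0.5179]
  T[2,:] = [+0.0000 +0.0714 +0.1905 -0.1984]
  T[3,:] = [+0.0000 -0.0565 -0.4841 +0.4626]
|eigenvalues of T|: 0.7640, 0.2029, 0.0384, 0.0000.
spectral radius ρ = 0.7640; 0.7640 < 1 ⇒ converges.

yes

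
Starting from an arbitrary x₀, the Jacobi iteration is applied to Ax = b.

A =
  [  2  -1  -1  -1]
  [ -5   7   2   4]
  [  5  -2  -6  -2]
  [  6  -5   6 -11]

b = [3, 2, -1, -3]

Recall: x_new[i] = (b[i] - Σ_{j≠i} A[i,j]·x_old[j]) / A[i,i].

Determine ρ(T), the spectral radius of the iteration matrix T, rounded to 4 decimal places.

Write A = D+L+U with D = diag(2, 7, -6, -11).
Jacobi: T = -D⁻¹(L+U), T[3,2] = -(6)/(-11) = +0.5455; T[3,3] = 0.
  T[0,:] = [+0.0000 +0.5000 +0.5000 +0.5000]
  T[1,:] = [+0.7143 +0.0000 -0.2857 -0.5714]
  T[2,:] = [+0.8333 -0.3333 +0.0000 -0.3333]
  T[3,:] = [+0.5455 -0.4545 +0.5455 +0.0000]
moduli |λ_i(T)| = 1.2097, 0.8116, 0.5440, 0.1459.
ρ(T) = max|λ| = 1.2097; 1.2097 > 1: divergent.

1.2097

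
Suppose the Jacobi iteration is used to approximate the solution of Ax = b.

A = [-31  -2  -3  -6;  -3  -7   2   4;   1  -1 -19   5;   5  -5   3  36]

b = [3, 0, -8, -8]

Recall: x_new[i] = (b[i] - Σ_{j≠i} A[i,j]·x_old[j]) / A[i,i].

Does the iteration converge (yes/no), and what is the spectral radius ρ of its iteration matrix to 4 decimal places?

yes, ρ = 0.4269

Let D = diag(-31, -7, -19, 36); L, U the strict triangles.
Jacobi: T = -D⁻¹(L+U), T[1,2] = -(2)/(-7) = +0.2857; T[1,1] = 0.
  T[0,:] = [+0.0000, -0.0645, -0.0968, -0.1935]
  T[1,:] = [-0.4286, +0.0000, +0.2857, +0.5714]
  T[2,:] = [+0.0526, -0.0526, +0.0000, +0.2632]
  T[3,:] = [-0.1389, +0.1389, -0.0833, +0.0000]
|roots of det(T-λI)|: 0.4269, 0.2173, 0.2173, 0.1647.
ρ = 0.4269; 0.4269 < 1, so it converges for any x₀.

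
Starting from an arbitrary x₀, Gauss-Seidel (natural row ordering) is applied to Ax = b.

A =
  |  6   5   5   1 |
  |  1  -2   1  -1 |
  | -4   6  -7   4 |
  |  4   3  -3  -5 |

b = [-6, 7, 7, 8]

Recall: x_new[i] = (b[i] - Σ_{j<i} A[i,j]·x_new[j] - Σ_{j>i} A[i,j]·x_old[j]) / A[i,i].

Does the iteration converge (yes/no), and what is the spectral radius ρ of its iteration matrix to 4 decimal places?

Write A = D+L+U with D = diag(6, -2, -7, -5).
T_GS = -(D+L)⁻¹U: row 0 first, T[0,1] = -(5)/(6) = -0.8333; later rows by forward substitution.
  T[0,:] = [+0.0000, -0.8333, -0.8333, -0.1667]
  T[1,:] = [+0.0000, -0.4167, +0.0833, -0.5833]
  T[2,:] = [+0.0000, +0.1190, +0.5476, +0.1667]
  T[3,:] = [+0.0000, -0.9881, -0.9452, -0.5833]
|λ(T)| sorted: 1.1976, 0.3988, 0.3988, 0.0000.
spectral radius ρ = 1.1976; 1.1976 > 1: divergent.

no, ρ = 1.1976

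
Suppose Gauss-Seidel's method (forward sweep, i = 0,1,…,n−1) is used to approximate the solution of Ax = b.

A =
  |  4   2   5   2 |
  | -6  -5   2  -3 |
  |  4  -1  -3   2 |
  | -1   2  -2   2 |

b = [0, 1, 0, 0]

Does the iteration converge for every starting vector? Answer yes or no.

Diagonal D = diag(4, -5, -3, 2); L, U strict lower/upper.
Gauss-Seidel: T = -(D+L)⁻¹U, row 0 first, T[0,2] = -(5)/(4) = -1.2500; later rows by forward substitution.
  T[0,:] = [+0.0000, -0.5000, -1.2500, -0.5000]
  T[1,:] = [+0.0000, +0.6000, +1.9000, +0.0000]
  T[2,:] = [+0.0000, -0.8667, -2.3000, +0.0000]
  T[3,:] = [+0.0000, -1.7167, -4.8250, -0.2500]
moduli |λ_i(T)| = 1.5252, 0.2500, 0.1748, 0.0000.
ρ = 1.5252; 1.5252 > 1, so it fails to converge.

no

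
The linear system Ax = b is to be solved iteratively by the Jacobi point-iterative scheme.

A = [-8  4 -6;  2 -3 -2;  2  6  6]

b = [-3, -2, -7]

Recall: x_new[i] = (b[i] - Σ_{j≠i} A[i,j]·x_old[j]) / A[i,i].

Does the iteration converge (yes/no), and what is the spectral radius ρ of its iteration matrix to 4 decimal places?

Split A = D + L + U, D = diag(-8, -3, 6).
Jacobi T = -D⁻¹(L+U): T[2,1] = -(6)/(6) = -1.0000; T[2,2] = 0.
  T[0,:] = [+0.0000 +0.5000 -0.7500]
  T[1,:] = [+0.6667 +0.0000 -0.6667]
  T[2,:] = [-0.3333 -1.0000 +0.0000]
|roots of det(T-λI)|: 1.3101, 0.6830, 0.6830.
ρ(T) = max|λ| = 1.3101; 1.3101 > 1, so it fails to converge.

no, ρ = 1.3101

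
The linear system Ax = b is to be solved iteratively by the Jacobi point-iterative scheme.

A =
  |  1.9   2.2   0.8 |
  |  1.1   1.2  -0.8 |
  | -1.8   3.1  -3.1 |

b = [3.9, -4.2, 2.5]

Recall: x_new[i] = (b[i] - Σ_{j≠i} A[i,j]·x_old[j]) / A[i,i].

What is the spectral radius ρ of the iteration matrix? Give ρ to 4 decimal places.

Let D = diag(1.9, 1.2, -3.1); L, U the strict triangles.
T_J = -D⁻¹(L+U): T[2,0] = -(-1.8)/(-3.1) = -0.5806; T[2,2] = 0.
  T[0,:] = [+0.0000  -1.1579  -0.4211]
  T[1,:] = [-0.9167  +0.0000  +0.6667]
  T[2,:] = [-0.5806  +1.0000  +0.0000]
eigenvalue magnitudes: 1.5812, 1.1028, 0.4784.
ρ = 1.5812; 1.5812 > 1: divergent.

1.5812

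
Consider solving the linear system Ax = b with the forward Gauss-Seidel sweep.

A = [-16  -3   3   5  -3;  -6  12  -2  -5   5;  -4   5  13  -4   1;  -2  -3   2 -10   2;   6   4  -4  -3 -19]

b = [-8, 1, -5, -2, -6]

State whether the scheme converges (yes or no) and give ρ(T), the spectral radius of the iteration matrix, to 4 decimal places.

yes, ρ = 0.6164

Diagonal D = diag(-16, 12, 13, -10, -19); L, U strict lower/upper.
GS T = -(D+L)⁻¹U: row 0 first, T[0,2] = -(3)/(-16) = +0.1875; later rows by forward substitution.
  T[0,:] = [+0.0000 -0.1875 +0.1875 +0.3125 -0.1875]
  T[1,:] = [+0.0000 -0.0938 +0.2604 +0.5729 -0.5104]
  T[2,:] = [+0.0000 -0.0216 -0.0425 +0.1835 +0.0617]
  T[3,:] = [+0.0000 +0.0613 -0.1241 -0.1977 +0.4030]
  T[4,:] = [+0.0000 -0.0841 +0.1426 +0.2119 -0.2433]
|λ(T)| sorted: 0.6164, 0.1101, 0.0946, 0.0946, 0.0000.
ρ = 0.6164; 0.6164 < 1: convergent.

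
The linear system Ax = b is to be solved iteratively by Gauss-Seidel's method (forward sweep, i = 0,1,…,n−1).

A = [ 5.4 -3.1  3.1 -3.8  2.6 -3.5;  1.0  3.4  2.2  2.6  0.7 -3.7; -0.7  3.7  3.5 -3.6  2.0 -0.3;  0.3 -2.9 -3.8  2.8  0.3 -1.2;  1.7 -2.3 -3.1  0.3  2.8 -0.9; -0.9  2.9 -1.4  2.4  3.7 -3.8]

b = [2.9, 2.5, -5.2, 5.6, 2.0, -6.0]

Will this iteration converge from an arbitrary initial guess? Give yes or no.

no

Diagonal D = diag(5.4, 3.4, 3.5, 2.8, 2.8, -3.8); L, U strict lower/upper.
GS T = -(D+L)⁻¹U: row 0 first, T[0,4] = -(2.6)/(5.4) = -0.4815; later rows by forward substitution.
  T[0,:] = [+0.0000 +0.5741 -0.5741 +0.7037 -0.4815 +0.6481]
  T[1,:] = [+0.0000 -0.1688 -0.4782 -0.9717 -0.0643 +0.8976]
  T[2,:] = [+0.0000 +0.2933 +0.3907 +2.1965 -0.5998 -0.7336]
  T[3,:] = [+0.0000 +0.1617 +0.0965 +1.8992 -0.9361 +0.2933]
  T[4,:] = [+0.0000 -0.1798 +0.3780 +1.0030 -0.3242 -0.1783]
  T[5,:] = [+0.0000 -0.4459 +0.0560 +0.4586 -0.6209 +0.8133]
|eigenvalues of T|: 1.1945, 0.9775, 0.9775, 0.0857, 0.0319, 0.0000.
ρ = 1.1945; 1.1945 > 1: divergent.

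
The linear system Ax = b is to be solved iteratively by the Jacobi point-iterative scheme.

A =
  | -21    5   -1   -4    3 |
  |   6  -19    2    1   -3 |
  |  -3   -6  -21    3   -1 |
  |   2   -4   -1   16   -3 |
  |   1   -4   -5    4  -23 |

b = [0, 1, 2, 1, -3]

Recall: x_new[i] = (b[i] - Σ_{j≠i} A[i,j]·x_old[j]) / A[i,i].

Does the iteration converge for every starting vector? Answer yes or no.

Let D = diag(-21, -19, -21, 16, -23); L, U the strict triangles.
T_J = -D⁻¹(L+U): T[2,0] = -(-3)/(-21) = -0.1429; T[2,2] = 0.
  T[0,:] = [+0.0000 +0.2381 -0.0476 -0.1905 +0.1429]
  T[1,:] = [+0.3158 +0.0000 +0.1053 +0.0526 -0.1579]
  T[2,:] = [-0.1429 -0.2857 +0.0000 +0.1429 -0.0476]
  T[3,:] = [-0.1250 +0.2500 +0.0625 +0.0000 +0.1875]
  T[4,:] = [+0.0435 -0.1739 -0.2174 +0.1739 +0.0000]
|eigenvalues of T|: 0.5258, 0.2190, 0.2190, 0.1068, 0.1068.
ρ(T) = max|λ| = 0.5258; 0.5258 < 1, so it converges for any x₀.

yes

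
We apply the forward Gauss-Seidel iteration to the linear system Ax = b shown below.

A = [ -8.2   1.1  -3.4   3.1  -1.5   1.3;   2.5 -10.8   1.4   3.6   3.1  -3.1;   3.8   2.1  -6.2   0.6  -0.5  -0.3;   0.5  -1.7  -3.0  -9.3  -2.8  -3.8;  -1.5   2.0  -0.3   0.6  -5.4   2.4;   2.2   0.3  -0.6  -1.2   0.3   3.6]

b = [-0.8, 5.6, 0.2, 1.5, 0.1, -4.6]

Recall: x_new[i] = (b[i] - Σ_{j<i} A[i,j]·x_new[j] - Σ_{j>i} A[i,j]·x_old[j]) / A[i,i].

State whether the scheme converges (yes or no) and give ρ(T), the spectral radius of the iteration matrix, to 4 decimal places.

yes, ρ = 0.6211

Diagonal D = diag(-8.2, -10.8, -6.2, -9.3, -5.4, 3.6); L, U strict lower/upper.
GS T = -(D+L)⁻¹U: row 0 first, T[0,2] = -(-3.4)/(-8.2) = -0.4146; later rows by forward substitution.
  T[0,:] = [+0.0000  +0.1341  -0.4146  +0.3780  -0.1829  +0.1585]
  T[1,:] = [+0.0000  +0.0311  +0.0336  +0.4208  +0.2447  -0.2503]
  T[2,:] = [+0.0000  +0.0927  -0.2427  +0.4710  -0.1099  -0.0360]
  T[3,:] = [+0.0000  -0.0284  +0.0499  -0.2085  -0.3202  -0.3427]
  T[4,:] = [+0.0000  -0.0341  +0.1467  +0.0015  +0.1120  +0.2716]
  T[5,:] = [+0.0000  -0.0757  +0.2145  -0.2572  -0.0430  -0.2189]
|λ(T)| sorted: 0.6211, 0.2286, 0.2286, 0.1045, 0.0406, 0.0000.
spectral radius ρ = 0.6211; 0.6211 < 1 ⇒ converges.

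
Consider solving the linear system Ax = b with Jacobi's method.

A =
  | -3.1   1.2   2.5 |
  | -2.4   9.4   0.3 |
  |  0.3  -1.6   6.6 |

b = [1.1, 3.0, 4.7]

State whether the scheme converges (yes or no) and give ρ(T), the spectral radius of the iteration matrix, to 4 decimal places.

Let D = diag(-3.1, 9.4, 6.6); L, U the strict triangles.
Jacobi: T = -D⁻¹(L+U), T[2,0] = -(0.3)/(6.6) = -0.0455; T[2,2] = 0.
  T[0,:] = [+0.0000 +0.3871 +0.8065]
  T[1,:] = [+0.2553 +0.0000 -0.0319]
  T[2,:] = [-0.0455 +0.2424 +0.0000]
|eigenvalues of T|: 0.4184, 0.3473, 0.3473.
ρ(T) = max|λ| = 0.4184; 0.4184 < 1, so it converges for any x₀.

yes, ρ = 0.4184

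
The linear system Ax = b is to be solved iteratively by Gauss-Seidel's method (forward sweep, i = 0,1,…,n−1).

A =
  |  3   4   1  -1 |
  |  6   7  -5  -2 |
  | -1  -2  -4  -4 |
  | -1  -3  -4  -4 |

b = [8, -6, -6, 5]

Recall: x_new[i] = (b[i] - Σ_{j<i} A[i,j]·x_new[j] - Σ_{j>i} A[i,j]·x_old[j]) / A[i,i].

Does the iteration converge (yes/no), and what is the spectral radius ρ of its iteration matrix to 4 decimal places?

A = D + L + U where D = diag(3, 7, -4, -4).
T_GS = -(D+L)⁻¹U: row 0 first, T[0,3] = -(-1)/(3) = +0.3333; later rows by forward substitution.
  T[0,:] = [+0.0000  -1.3333  -0.3333  +0.3333]
  T[1,:] = [+0.0000  +1.1429  +1.0000  +0.0000]
  T[2,:] = [+0.0000  -0.2381  -0.4167  -1.0833]
  T[3,:] = [+0.0000  -0.2857  -0.2500  +1.0000]
|roots of det(T-λI)|: 1.4676, 0.5523, 0.2937, 0.0000.
spectral radius ρ = 1.4676; 1.4676 > 1 ⇒ diverges.

no, ρ = 1.4676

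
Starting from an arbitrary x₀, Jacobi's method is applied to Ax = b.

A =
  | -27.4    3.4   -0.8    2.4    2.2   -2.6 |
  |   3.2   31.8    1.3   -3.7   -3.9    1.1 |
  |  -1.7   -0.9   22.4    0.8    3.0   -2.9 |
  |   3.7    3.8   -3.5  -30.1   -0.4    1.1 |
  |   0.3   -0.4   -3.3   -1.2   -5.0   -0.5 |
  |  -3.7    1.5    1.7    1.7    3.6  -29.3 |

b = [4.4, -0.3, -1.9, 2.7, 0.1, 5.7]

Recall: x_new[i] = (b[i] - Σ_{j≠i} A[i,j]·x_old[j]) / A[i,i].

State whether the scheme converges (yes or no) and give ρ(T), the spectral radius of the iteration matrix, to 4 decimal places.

yes, ρ = 0.4167

Write A = D+L+U with D = diag(-27.4, 31.8, 22.4, -30.1, -5, -29.3).
T_J = -D⁻¹(L+U): T[5,1] = -(1.5)/(-29.3) = +0.0512; T[5,5] = 0.
  T[0,:] = [+0.0000 +0.1241 -0.0292 +0.0876 +0.0803 -0.0949]
  T[1,:] = [-0.1006 +0.0000 -0.0409 +0.1164 +0.1226 -0.0346]
  T[2,:] = [+0.0759 +0.0402 +0.0000 -0.0357 -0.1339 +0.1295]
  T[3,:] = [+0.1229 +0.1262 -0.1163 +0.0000 -0.0133 +0.0365]
  T[4,:] = [+0.0600 -0.0800 -0.6600 -0.2400 +0.0000 -0.1000]
  T[5,:] = [-0.1263 +0.0512 +0.0580 +0.0580 +0.1229 +0.0000]
moduli |λ_i(T)| = 0.4167, 0.2499, 0.2499, 0.1444, 0.0670, 0.0670.
ρ(T) = max|λ| = 0.4167; 0.4167 < 1, so it converges for any x₀.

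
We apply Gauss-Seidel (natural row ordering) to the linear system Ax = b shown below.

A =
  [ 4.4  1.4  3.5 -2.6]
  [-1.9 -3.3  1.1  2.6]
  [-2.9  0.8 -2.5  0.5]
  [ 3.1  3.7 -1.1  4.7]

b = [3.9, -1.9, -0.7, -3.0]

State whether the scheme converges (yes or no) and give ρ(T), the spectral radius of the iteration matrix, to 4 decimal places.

Split A = D + L + U, D = diag(4.4, -3.3, -2.5, 4.7).
Gauss-Seidel: T = -(D+L)⁻¹U, row 0 first, T[0,2] = -(3.5)/(4.4) = -0.7955; later rows by forward substitution.
  T[0,:] = [+0.0000, -0.3182, -0.7955, +0.5909]
  T[1,:] = [+0.0000, +0.1832, +0.7913, +0.4477]
  T[2,:] = [+0.0000, +0.4277, +1.1760, -0.3422]
  T[3,:] = [+0.0000, +0.1657, +0.1769, -0.8223]
|roots of det(T-λI)|: 1.4244, 0.8763, 0.0112, 0.0000.
ρ(T) = max|λ| = 1.4244; 1.4244 > 1: divergent.

no, ρ = 1.4244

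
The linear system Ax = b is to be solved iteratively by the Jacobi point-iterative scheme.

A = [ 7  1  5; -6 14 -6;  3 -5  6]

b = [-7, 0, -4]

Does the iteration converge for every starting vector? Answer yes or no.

Diagonal D = diag(7, 14, 6); L, U strict lower/upper.
Jacobi: T = -D⁻¹(L+U), T[0,2] = -(5)/(7) = -0.7143; T[0,0] = 0.
  T[0,:] = [+0.0000  -0.1429  -0.7143]
  T[1,:] = [+0.4286  +0.0000  +0.4286]
  T[2,:] = [-0.5000  +0.8333  +0.0000]
|roots of det(T-λI)|: 0.9439, 0.4877, 0.4877.
ρ(T) = max|λ| = 0.9439; 0.9439 < 1 ⇒ converges.

yes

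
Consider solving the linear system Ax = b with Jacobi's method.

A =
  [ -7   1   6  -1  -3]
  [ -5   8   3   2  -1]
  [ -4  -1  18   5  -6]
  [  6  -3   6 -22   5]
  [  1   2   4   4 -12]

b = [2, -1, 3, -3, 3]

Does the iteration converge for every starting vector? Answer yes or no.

Let D = diag(-7, 8, 18, -22, -12); L, U the strict triangles.
T_J = -D⁻¹(L+U): T[1,2] = -(3)/(8) = -0.3750; T[1,1] = 0.
  T[0,:] = [+0.0000, +0.1429, +0.8571, -0.1429, -0.4286]
  T[1,:] = [+0.6250, +0.0000, -0.3750, -0.2500, +0.1250]
  T[2,:] = [+0.2222, +0.0556, +0.0000, -0.2778, +0.3333]
  T[3,:] = [+0.2727, -0.1364, +0.2727, +0.0000, +0.2273]
  T[4,:] = [+0.0833, +0.1667, +0.3333, +0.3333, +0.0000]
|eigenvalues of T|: 0.8394, 0.5108, 0.5108, 0.3701, 0.3701.
ρ(T) = max|λ| = 0.8394; 0.8394 < 1: convergent.

yes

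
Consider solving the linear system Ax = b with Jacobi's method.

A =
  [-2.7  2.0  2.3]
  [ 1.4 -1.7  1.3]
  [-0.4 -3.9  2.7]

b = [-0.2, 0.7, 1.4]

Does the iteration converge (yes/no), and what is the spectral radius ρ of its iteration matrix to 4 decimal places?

no, ρ = 1.5908

Let D = diag(-2.7, -1.7, 2.7); L, U the strict triangles.
Jacobi: T = -D⁻¹(L+U), T[0,1] = -(2)/(-2.7) = +0.7407; T[0,0] = 0.
  T[0,:] = [+0.0000  +0.7407  +0.8519]
  T[1,:] = [+0.8235  +0.0000  +0.7647]
  T[2,:] = [+0.1481  +1.4444  +0.0000]
|eigenvalues of T|: 1.5908, 0.8305, 0.8305.
ρ = 1.5908; 1.5908 > 1, so it fails to converge.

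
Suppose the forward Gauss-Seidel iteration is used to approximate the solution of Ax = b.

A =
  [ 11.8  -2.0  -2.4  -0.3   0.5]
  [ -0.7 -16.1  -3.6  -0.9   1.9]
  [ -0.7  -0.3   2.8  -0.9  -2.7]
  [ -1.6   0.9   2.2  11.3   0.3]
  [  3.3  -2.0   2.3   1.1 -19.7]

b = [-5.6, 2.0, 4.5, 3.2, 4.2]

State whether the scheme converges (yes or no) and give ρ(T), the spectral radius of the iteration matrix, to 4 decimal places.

A = D + L + U where D = diag(11.8, -16.1, 2.8, 11.3, -19.7).
Gauss-Seidel: T = -(D+L)⁻¹U, row 0 first, T[0,2] = -(-2.4)/(11.8) = +0.2034; later rows by forward substitution.
  T[0,:] = [+0.0000  +0.1695  +0.2034  +0.0254  -0.0424]
  T[1,:] = [+0.0000  -0.0074  -0.2324  -0.0570  +0.1199]
  T[2,:] = [+0.0000  +0.0416  +0.0259  +0.3217  +0.9665]
  T[3,:] = [+0.0000  +0.0165  +0.0423  -0.0545  -0.2303]
  T[4,:] = [+0.0000  +0.0349  +0.0631  +0.0446  +0.0807]
eigenvalue magnitudes: 0.2795, 0.1623, 0.1623, 0.0074, 0.0000.
ρ = 0.2795; 0.2795 < 1, so it converges for any x₀.

yes, ρ = 0.2795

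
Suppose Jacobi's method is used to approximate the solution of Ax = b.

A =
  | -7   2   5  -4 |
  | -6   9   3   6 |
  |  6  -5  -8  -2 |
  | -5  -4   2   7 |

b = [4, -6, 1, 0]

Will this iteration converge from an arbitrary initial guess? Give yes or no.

A = D + L + U where D = diag(-7, 9, -8, 7).
T_J = -D⁻¹(L+U): T[3,0] = -(-5)/(7) = +0.7143; T[3,3] = 0.
  T[0,:] = [+0.0000  +0.2857  +0.7143  -0.5714]
  T[1,:] = [+0.6667  +0.0000  -0.3333  -0.6667]
  T[2,:] = [+0.7500  -0.6250  +0.0000  -0.2500]
  T[3,:] = [+0.7143  +0.5714  -0.2857  +0.0000]
eigenvalue magnitudes: 1.1390, 0.8696, 0.8696, 0.5706.
ρ(T) = max|λ| = 1.1390; 1.1390 > 1, so it fails to converge.

no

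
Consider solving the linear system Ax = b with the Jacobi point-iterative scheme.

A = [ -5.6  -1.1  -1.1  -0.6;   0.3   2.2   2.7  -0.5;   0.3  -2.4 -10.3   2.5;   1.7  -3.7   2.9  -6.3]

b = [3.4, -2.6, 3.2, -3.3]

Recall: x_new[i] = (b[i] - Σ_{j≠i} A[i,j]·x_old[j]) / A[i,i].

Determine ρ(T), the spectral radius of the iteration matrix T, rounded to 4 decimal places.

Diagonal D = diag(-5.6, 2.2, -10.3, -6.3); L, U strict lower/upper.
Jacobi: T = -D⁻¹(L+U), T[0,1] = -(-1.1)/(-5.6) = -0.1964; T[0,0] = 0.
  T[0,:] = [+0.0000  -0.1964  -0.1964  -0.1071]
  T[1,:] = [-0.1364  +0.0000  -1.2273  +0.2273]
  T[2,:] = [+0.0291  -0.2330  +0.0000  +0.2427]
  T[3,:] = [+0.2698  -0.5873  +0.4603  +0.0000]
|roots of det(T-λI)|: 0.6784, 0.3268, 0.3268, 0.2053.
spectral radius ρ = 0.6784; 0.6784 < 1: convergent.

0.6784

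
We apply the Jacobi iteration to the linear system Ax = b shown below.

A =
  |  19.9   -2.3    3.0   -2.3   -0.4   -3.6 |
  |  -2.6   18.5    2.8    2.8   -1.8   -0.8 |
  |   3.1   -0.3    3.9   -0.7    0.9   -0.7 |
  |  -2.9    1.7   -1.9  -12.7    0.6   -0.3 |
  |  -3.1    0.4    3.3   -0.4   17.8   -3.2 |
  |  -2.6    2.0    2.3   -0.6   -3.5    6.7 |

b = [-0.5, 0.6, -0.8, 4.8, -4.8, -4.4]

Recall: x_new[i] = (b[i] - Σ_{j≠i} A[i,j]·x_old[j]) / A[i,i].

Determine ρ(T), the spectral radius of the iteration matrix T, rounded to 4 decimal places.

Write A = D+L+U with D = diag(19.9, 18.5, 3.9, -12.7, 17.8, 6.7).
T_J = -D⁻¹(L+U): T[3,0] = -(-2.9)/(-12.7) = -0.2283; T[3,3] = 0.
  T[0,:] = [+0.0000, +0.1156, -0.1508, +0.1156, +0.0201, +0.1809]
  T[1,:] = [+0.1405, +0.0000, -0.1514, -0.1514, +0.0973, +0.0432]
  T[2,:] = [-0.7949, +0.0769, +0.0000, +0.1795, -0.2308, +0.1795]
  T[3,:] = [-0.2283, +0.1339, -0.1496, +0.0000, +0.0472, -0.0236]
  T[4,:] = [+0.1742, -0.0225, -0.1854, +0.0225, +0.0000, +0.1798]
  T[5,:] = [+0.3881, -0.2985, -0.3433, +0.0896, +0.5224, +0.0000]
|λ(T)| sorted: 0.6114, 0.3299, 0.3299, 0.2117, 0.1577, 0.1577.
ρ(T) = max|λ| = 0.6114; 0.6114 < 1 ⇒ converges.

0.6114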